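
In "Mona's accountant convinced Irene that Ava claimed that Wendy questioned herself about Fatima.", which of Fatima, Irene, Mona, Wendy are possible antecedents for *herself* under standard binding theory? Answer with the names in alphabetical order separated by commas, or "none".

*herself* is a reflexive; Principle A requires it to be bound within its binding domain — the clause headed by 'questioned'.
— Fatima: second object of the clause headed by 'questioned'; does not c-command the reflexive — cannot bind it (Principle A).
— Irene: object of the matrix clause; c-commands the reflexive but lies outside its binding domain — cannot bind it (Principle A).
— Mona: possessor inside the subject DP of the matrix clause; does not c-command the reflexive — cannot bind it (Principle A).
— Wendy: subject of the clause headed by 'questioned'; c-commands the reflexive within its binding domain — allowed (Principle A).

Wendy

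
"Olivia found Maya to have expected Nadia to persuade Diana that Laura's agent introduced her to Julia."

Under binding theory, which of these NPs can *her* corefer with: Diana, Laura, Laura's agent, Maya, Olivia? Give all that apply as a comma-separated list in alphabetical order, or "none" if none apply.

*her* is a pronoun; Principle B requires it to be free in its binding domain — the clause headed by 'introduced'.
— Diana: object of the clause headed by 'persuade'; c-commands the pronoun but lies outside its binding domain — allowed.
— Laura: possessor inside the subject DP of the clause headed by 'introduced'; does not c-command the pronoun — Principle B does not apply; allowed.
— Laura's agent: subject of the clause headed by 'introduced'; c-commands the pronoun within its binding domain — blocked (Principle B).
— Maya: subject of the clause headed by 'expected'; c-commands the pronoun but lies outside its binding domain — allowed.
— Olivia: subject of the matrix clause; c-commands the pronoun but lies outside its binding domain — allowed.

Diana, Laura, Maya, Olivia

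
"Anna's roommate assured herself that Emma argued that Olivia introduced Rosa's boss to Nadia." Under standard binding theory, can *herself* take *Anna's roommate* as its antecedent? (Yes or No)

*herself* is a reflexive; Principle A requires it to be bound within its binding domain — the matrix clause.
— Anna's roommate: subject of the matrix clause; c-commands the reflexive within its binding domain — allowed (Principle A).

Yes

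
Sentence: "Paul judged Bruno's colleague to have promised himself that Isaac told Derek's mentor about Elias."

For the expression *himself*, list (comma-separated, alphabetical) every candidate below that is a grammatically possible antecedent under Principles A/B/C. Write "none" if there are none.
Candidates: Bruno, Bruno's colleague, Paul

Bruno's colleague

*himself* is a reflexive; Principle A requires it to be bound within its binding domain — the clause headed by 'promised'.
— Bruno: possessor inside the subject DP of the clause headed by 'promised'; does not c-command the reflexive — cannot bind it (Principle A).
— Bruno's colleague: subject of the clause headed by 'promised'; c-commands the reflexive within its binding domain — allowed (Principle A).
— Paul: subject of the matrix clause; c-commands the reflexive but lies outside its binding domain — cannot bind it (Principle A).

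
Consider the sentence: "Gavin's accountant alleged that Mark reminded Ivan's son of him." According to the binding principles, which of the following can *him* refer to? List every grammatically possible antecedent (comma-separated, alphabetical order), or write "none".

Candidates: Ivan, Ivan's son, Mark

*him* is a pronoun; Principle B requires it to be free in its binding domain — the clause headed by 'reminded'.
— Ivan: possessor inside the object DP of the clause headed by 'reminded'; does not c-command the pronoun — Principle B does not apply; allowed.
— Ivan's son: object of the clause headed by 'reminded'; c-commands the pronoun within its binding domain — blocked (Principle B).
— Mark: subject of the clause headed by 'reminded'; c-commands the pronoun within its binding domain — blocked (Principle B).

Ivan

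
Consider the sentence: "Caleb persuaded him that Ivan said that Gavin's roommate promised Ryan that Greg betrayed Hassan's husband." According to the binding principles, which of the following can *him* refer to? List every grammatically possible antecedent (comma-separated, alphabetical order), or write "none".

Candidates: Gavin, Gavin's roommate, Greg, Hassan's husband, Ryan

*him* is a pronoun; Principle B requires it to be free in its binding domain — the matrix clause.
— Gavin: possessor inside the subject DP of the clause headed by 'promised'; is c-commanded by the pronoun; coreference would bind this R-expression — blocked (Principle C).
— Gavin's roommate: subject of the clause headed by 'promised'; is c-commanded by the pronoun; coreference would bind this R-expression — blocked (Principle C).
— Greg: subject of the clause headed by 'betrayed'; is c-commanded by the pronoun; coreference would bind this R-expression — blocked (Principle C).
— Hassan's husband: object of the clause headed by 'betrayed'; is c-commanded by the pronoun; coreference would bind this R-expression — blocked (Principle C).
— Ryan: object of the clause headed by 'promised'; is c-commanded by the pronoun; coreference would bind this R-expression — blocked (Principle C).

none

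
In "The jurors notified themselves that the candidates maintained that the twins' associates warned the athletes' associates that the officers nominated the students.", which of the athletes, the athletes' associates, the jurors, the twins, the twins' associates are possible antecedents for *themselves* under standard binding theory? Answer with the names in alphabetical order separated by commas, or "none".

*themselves* is a reflexive; Principle A requires it to be bound within its binding domain — the matrix clause.
— the athletes: possessor inside the object DP of the clause headed by 'warned'; does not c-command the reflexive — cannot bind it (Principle A).
— the athletes' associates: object of the clause headed by 'warned'; does not c-command the reflexive — cannot bind it (Principle A).
— the jurors: subject of the matrix clause; c-commands the reflexive within its binding domain — allowed (Principle A).
— the twins: possessor inside the subject DP of the clause headed by 'warned'; does not c-command the reflexive — cannot bind it (Principle A).
— the twins' associates: subject of the clause headed by 'warned'; does not c-command the reflexive — cannot bind it (Principle A).

the jurors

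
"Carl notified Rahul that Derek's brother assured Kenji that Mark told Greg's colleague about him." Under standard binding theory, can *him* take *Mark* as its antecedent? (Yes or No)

*him* is a pronoun; Principle B requires it to be free in its binding domain — the clause headed by 'told'.
— Mark: subject of the clause headed by 'told'; c-commands the pronoun within its binding domain — blocked (Principle B).

No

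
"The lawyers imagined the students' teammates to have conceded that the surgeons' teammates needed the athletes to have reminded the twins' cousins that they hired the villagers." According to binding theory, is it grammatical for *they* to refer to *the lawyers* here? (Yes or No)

Yes

*the lawyers* is an R-expression; Principle C requires it to be free (not bound by any c-commanding expression).
— they: subject of the clause headed by 'hired'; the pronoun does not c-command the R-expression — coreference allowed.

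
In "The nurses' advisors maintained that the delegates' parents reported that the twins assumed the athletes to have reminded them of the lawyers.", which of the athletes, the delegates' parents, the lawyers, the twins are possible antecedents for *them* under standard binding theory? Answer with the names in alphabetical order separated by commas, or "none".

*them* is a pronoun; Principle B requires it to be free in its binding domain — the clause headed by 'reminded'.
— the athletes: subject of the clause headed by 'reminded'; c-commands the pronoun within its binding domain — blocked (Principle B).
— the delegates' parents: subject of the clause headed by 'reported'; c-commands the pronoun but lies outside its binding domain — allowed.
— the lawyers: second object of the clause headed by 'reminded'; is c-commanded by the pronoun; coreference would bind this R-expression — blocked (Principle C).
— the twins: subject of the clause headed by 'assumed'; c-commands the pronoun but lies outside its binding domain — allowed.

the delegates' parents, the twins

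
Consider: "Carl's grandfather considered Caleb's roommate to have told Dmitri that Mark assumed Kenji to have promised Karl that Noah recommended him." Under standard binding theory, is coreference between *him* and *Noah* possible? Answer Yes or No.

*Noah* is an R-expression; Principle C requires it to be free (not bound by any c-commanding expression).
— him: object of the clause headed by 'recommended'; the R-expression locally c-commands the pronoun — coreference blocked (Principle B on the pronoun).

No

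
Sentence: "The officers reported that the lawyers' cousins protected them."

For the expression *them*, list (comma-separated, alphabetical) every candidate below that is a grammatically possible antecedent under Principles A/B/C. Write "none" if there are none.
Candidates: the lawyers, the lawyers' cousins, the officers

the lawyers, the officers

*them* is a pronoun; Principle B requires it to be free in its binding domain — the clause headed by 'protected'.
— the lawyers: possessor inside the subject DP of the clause headed by 'protected'; does not c-command the pronoun — Principle B does not apply; allowed.
— the lawyers' cousins: subject of the clause headed by 'protected'; c-commands the pronoun within its binding domain — blocked (Principle B).
— the officers: subject of the matrix clause; c-commands the pronoun but lies outside its binding domain — allowed.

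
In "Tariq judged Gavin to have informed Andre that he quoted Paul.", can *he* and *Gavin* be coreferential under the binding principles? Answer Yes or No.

Yes

*Gavin* is an R-expression; Principle C requires it to be free (not bound by any c-commanding expression).
— he: subject of the clause headed by 'quoted'; the pronoun does not c-command the R-expression — coreference allowed.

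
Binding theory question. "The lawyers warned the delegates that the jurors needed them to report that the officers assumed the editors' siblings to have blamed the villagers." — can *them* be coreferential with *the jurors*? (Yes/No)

*them* is a pronoun; Principle B requires it to be free in its binding domain — the clause headed by 'needed'.
— the jurors: subject of the clause headed by 'needed'; c-commands the pronoun within its binding domain — blocked (Principle B).

No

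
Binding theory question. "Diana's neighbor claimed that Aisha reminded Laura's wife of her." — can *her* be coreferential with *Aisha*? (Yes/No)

No

*her* is a pronoun; Principle B requires it to be free in its binding domain — the clause headed by 'reminded'.
— Aisha: subject of the clause headed by 'reminded'; c-commands the pronoun within its binding domain — blocked (Principle B).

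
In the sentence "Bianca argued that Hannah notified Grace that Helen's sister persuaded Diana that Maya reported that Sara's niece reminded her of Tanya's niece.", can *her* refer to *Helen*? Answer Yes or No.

*her* is a pronoun; Principle B requires it to be free in its binding domain — the clause headed by 'reminded'.
— Helen: possessor inside the subject DP of the clause headed by 'persuaded'; does not c-command the pronoun — Principle B does not apply; allowed.

Yes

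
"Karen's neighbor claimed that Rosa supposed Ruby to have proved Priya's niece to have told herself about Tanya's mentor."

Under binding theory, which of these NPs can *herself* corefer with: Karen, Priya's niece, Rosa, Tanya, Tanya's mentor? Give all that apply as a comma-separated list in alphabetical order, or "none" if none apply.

Priya's niece

*herself* is a reflexive; Principle A requires it to be bound within its binding domain — the clause headed by 'told'.
— Karen: possessor inside the subject DP of the matrix clause; does not c-command the reflexive — cannot bind it (Principle A).
— Priya's niece: subject of the clause headed by 'told'; c-commands the reflexive within its binding domain — allowed (Principle A).
— Rosa: subject of the clause headed by 'supposed'; c-commands the reflexive but lies outside its binding domain — cannot bind it (Principle A).
— Tanya: possessor inside the second object DP of the clause headed by 'told'; does not c-command the reflexive — cannot bind it (Principle A).
— Tanya's mentor: second object of the clause headed by 'told'; does not c-command the reflexive — cannot bind it (Principle A).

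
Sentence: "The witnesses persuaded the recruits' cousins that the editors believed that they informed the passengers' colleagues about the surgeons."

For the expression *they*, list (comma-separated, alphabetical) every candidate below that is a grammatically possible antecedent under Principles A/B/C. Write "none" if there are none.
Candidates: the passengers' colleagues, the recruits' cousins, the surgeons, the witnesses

the recruits' cousins, the witnesses

*they* is a pronoun; Principle B requires it to be free in its binding domain — the clause headed by 'informed'.
— the passengers' colleagues: object of the clause headed by 'informed'; is c-commanded by the pronoun; coreference would bind this R-expression — blocked (Principle C).
— the recruits' cousins: object of the matrix clause; c-commands the pronoun but lies outside its binding domain — allowed.
— the surgeons: second object of the clause headed by 'informed'; is c-commanded by the pronoun; coreference would bind this R-expression — blocked (Principle C).
— the witnesses: subject of the matrix clause; c-commands the pronoun but lies outside its binding domain — allowed.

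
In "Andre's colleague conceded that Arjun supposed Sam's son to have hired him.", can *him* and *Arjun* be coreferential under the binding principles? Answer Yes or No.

Yes

*Arjun* is an R-expression; Principle C requires it to be free (not bound by any c-commanding expression).
— him: object of the clause headed by 'hired'; the pronoun does not c-command the R-expression — coreference allowed.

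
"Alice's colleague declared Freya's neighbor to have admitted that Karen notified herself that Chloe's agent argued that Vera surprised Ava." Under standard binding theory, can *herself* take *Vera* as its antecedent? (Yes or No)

No

*herself* is a reflexive; Principle A requires it to be bound within its binding domain — the clause headed by 'notified'.
— Vera: subject of the clause headed by 'surprised'; does not c-command the reflexive — cannot bind it (Principle A).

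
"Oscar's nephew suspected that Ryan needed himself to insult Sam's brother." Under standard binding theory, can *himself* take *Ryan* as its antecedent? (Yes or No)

Yes

*himself* is a reflexive; Principle A requires it to be bound within its binding domain — the clause headed by 'needed'.
— Ryan: subject of the clause headed by 'needed'; c-commands the reflexive within its binding domain — allowed (Principle A).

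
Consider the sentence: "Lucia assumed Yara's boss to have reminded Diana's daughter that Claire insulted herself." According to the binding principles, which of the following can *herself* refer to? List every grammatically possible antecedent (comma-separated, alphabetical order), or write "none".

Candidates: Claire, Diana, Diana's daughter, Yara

*herself* is a reflexive; Principle A requires it to be bound within its binding domain — the clause headed by 'insulted'.
— Claire: subject of the clause headed by 'insulted'; c-commands the reflexive within its binding domain — allowed (Principle A).
— Diana: possessor inside the object DP of the clause headed by 'reminded'; does not c-command the reflexive — cannot bind it (Principle A).
— Diana's daughter: object of the clause headed by 'reminded'; c-commands the reflexive but lies outside its binding domain — cannot bind it (Principle A).
— Yara: possessor inside the subject DP of the clause headed by 'reminded'; does not c-command the reflexive — cannot bind it (Principle A).

Claire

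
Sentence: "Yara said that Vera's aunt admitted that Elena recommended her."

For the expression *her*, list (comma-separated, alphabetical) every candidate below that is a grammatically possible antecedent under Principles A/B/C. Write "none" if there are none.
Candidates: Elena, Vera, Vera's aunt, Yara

Vera, Vera's aunt, Yara

*her* is a pronoun; Principle B requires it to be free in its binding domain — the clause headed by 'recommended'.
— Elena: subject of the clause headed by 'recommended'; c-commands the pronoun within its binding domain — blocked (Principle B).
— Vera: possessor inside the subject DP of the clause headed by 'admitted'; does not c-command the pronoun — Principle B does not apply; allowed.
— Vera's aunt: subject of the clause headed by 'admitted'; c-commands the pronoun but lies outside its binding domain — allowed.
— Yara: subject of the matrix clause; c-commands the pronoun but lies outside its binding domain — allowed.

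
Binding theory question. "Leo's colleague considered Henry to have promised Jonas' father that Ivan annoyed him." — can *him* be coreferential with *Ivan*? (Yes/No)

*him* is a pronoun; Principle B requires it to be free in its binding domain — the clause headed by 'annoyed'.
— Ivan: subject of the clause headed by 'annoyed'; c-commands the pronoun within its binding domain — blocked (Principle B).

No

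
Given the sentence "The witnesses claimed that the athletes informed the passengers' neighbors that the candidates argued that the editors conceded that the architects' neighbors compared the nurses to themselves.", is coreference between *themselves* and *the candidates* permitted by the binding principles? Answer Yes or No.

No

*themselves* is a reflexive; Principle A requires it to be bound within its binding domain — the clause headed by 'compared'.
— the candidates: subject of the clause headed by 'argued'; c-commands the reflexive but lies outside its binding domain — cannot bind it (Principle A).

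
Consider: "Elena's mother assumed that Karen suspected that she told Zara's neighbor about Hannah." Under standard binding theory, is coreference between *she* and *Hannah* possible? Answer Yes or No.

*Hannah* is an R-expression; Principle C requires it to be free (not bound by any c-commanding expression).
— she: subject of the clause headed by 'told'; the pronoun c-commands the R-expression — coreference blocked (Principle C).

No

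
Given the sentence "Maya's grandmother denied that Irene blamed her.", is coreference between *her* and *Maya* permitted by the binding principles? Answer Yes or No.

*her* is a pronoun; Principle B requires it to be free in its binding domain — the clause headed by 'blamed'.
— Maya: possessor inside the subject DP of the matrix clause; does not c-command the pronoun — Principle B does not apply; allowed.

Yes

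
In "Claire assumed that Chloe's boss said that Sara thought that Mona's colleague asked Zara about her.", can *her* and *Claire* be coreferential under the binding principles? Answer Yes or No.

*Claire* is an R-expression; Principle C requires it to be free (not bound by any c-commanding expression).
— her: second object of the clause headed by 'asked'; the pronoun does not c-command the R-expression — coreference allowed.

Yes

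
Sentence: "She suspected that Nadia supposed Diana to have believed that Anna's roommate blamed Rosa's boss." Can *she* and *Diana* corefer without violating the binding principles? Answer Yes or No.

*Diana* is an R-expression; Principle C requires it to be free (not bound by any c-commanding expression).
— she: subject of the matrix clause; the pronoun c-commands the R-expression — coreference blocked (Principle C).

No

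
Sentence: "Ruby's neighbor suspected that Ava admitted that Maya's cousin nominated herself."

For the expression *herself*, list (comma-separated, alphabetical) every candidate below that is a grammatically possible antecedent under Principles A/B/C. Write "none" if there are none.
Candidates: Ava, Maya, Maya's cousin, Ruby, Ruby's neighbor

*herself* is a reflexive; Principle A requires it to be bound within its binding domain — the clause headed by 'nominated'.
— Ava: subject of the clause headed by 'admitted'; c-commands the reflexive but lies outside its binding domain — cannot bind it (Principle A).
— Maya: possessor inside the subject DP of the clause headed by 'nominated'; does not c-command the reflexive — cannot bind it (Principle A).
— Maya's cousin: subject of the clause headed by 'nominated'; c-commands the reflexive within its binding domain — allowed (Principle A).
— Ruby: possessor inside the subject DP of the matrix clause; does not c-command the reflexive — cannot bind it (Principle A).
— Ruby's neighbor: subject of the matrix clause; c-commands the reflexive but lies outside its binding domain — cannot bind it (Principle A).

Maya's cousin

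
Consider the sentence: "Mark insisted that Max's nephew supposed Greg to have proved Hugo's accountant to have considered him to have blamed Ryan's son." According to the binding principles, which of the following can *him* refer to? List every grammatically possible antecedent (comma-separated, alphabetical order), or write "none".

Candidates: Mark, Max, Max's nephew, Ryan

Mark, Max, Max's nephew

*him* is a pronoun; Principle B requires it to be free in its binding domain — the clause headed by 'considered'.
— Mark: subject of the matrix clause; c-commands the pronoun but lies outside its binding domain — allowed.
— Max: possessor inside the subject DP of the clause headed by 'supposed'; does not c-command the pronoun — Principle B does not apply; allowed.
— Max's nephew: subject of the clause headed by 'supposed'; c-commands the pronoun but lies outside its binding domain — allowed.
— Ryan: possessor inside the object DP of the clause headed by 'blamed'; is c-commanded by the pronoun; coreference would bind this R-expression — blocked (Principle C).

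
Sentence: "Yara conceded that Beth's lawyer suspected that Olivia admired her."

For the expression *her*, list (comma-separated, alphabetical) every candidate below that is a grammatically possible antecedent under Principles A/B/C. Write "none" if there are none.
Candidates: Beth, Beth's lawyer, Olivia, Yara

*her* is a pronoun; Principle B requires it to be free in its binding domain — the clause headed by 'admired'.
— Beth: possessor inside the subject DP of the clause headed by 'suspected'; does not c-command the pronoun — Principle B does not apply; allowed.
— Beth's lawyer: subject of the clause headed by 'suspected'; c-commands the pronoun but lies outside its binding domain — allowed.
— Olivia: subject of the clause headed by 'admired'; c-commands the pronoun within its binding domain — blocked (Principle B).
— Yara: subject of the matrix clause; c-commands the pronoun but lies outside its binding domain — allowed.

Beth, Beth's lawyer, Yara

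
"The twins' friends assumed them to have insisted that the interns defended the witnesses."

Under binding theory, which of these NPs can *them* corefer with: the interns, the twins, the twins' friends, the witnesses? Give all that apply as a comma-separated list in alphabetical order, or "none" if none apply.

the twins

*them* is a pronoun; Principle B requires it to be free in its binding domain — the matrix clause.
— the interns: subject of the clause headed by 'defended'; is c-commanded by the pronoun; coreference would bind this R-expression — blocked (Principle C).
— the twins: possessor inside the subject DP of the matrix clause; does not c-command the pronoun — Principle B does not apply; allowed.
— the twins' friends: subject of the matrix clause; c-commands the pronoun within its binding domain — blocked (Principle B).
— the witnesses: object of the clause headed by 'defended'; is c-commanded by the pronoun; coreference would bind this R-expression — blocked (Principle C).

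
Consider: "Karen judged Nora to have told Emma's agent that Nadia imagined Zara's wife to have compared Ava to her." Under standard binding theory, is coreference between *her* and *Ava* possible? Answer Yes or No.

*Ava* is an R-expression; Principle C requires it to be free (not bound by any c-commanding expression).
— her: second object of the clause headed by 'compared'; the R-expression locally c-commands the pronoun — coreference blocked (Principle B on the pronoun).

No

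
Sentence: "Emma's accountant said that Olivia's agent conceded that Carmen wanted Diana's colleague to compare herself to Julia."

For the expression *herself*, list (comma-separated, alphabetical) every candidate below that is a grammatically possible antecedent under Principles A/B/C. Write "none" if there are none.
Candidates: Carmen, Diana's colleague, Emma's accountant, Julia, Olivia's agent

Diana's colleague

*herself* is a reflexive; Principle A requires it to be bound within its binding domain — the clause headed by 'compare'.
— Carmen: subject of the clause headed by 'wanted'; c-commands the reflexive but lies outside its binding domain — cannot bind it (Principle A).
— Diana's colleague: subject of the clause headed by 'compare'; c-commands the reflexive within its binding domain — allowed (Principle A).
— Emma's accountant: subject of the matrix clause; c-commands the reflexive but lies outside its binding domain — cannot bind it (Principle A).
— Julia: second object of the clause headed by 'compare'; does not c-command the reflexive — cannot bind it (Principle A).
— Olivia's agent: subject of the clause headed by 'conceded'; c-commands the reflexive but lies outside its binding domain — cannot bind it (Principle A).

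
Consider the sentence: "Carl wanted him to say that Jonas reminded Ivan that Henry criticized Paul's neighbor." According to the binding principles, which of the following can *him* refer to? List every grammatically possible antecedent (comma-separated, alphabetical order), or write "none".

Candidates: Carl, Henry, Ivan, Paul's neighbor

*him* is a pronoun; Principle B requires it to be free in its binding domain — the matrix clause.
— Carl: subject of the matrix clause; c-commands the pronoun within its binding domain — blocked (Principle B).
— Henry: subject of the clause headed by 'criticized'; is c-commanded by the pronoun; coreference would bind this R-expression — blocked (Principle C).
— Ivan: object of the clause headed by 'reminded'; is c-commanded by the pronoun; coreference would bind this R-expression — blocked (Principle C).
— Paul's neighbor: object of the clause headed by 'criticized'; is c-commanded by the pronoun; coreference would bind this R-expression — blocked (Principle C).

none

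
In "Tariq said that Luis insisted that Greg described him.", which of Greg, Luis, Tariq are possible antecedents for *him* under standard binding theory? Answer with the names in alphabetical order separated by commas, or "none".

*him* is a pronoun; Principle B requires it to be free in its binding domain — the clause headed by 'described'.
— Greg: subject of the clause headed by 'described'; c-commands the pronoun within its binding domain — blocked (Principle B).
— Luis: subject of the clause headed by 'insisted'; c-commands the pronoun but lies outside its binding domain — allowed.
— Tariq: subject of the matrix clause; c-commands the pronoun but lies outside its binding domain — allowed.

Luis, Tariq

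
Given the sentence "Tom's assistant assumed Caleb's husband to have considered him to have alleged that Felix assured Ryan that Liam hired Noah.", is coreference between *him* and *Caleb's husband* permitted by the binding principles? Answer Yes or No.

*him* is a pronoun; Principle B requires it to be free in its binding domain — the clause headed by 'considered'.
— Caleb's husband: subject of the clause headed by 'considered'; c-commands the pronoun within its binding domain — blocked (Principle B).

No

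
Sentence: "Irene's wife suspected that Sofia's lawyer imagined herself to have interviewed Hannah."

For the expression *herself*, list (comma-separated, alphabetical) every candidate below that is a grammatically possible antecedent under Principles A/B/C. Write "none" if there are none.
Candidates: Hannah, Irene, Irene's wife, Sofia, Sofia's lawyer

Sofia's lawyer

*herself* is a reflexive; Principle A requires it to be bound within its binding domain — the clause headed by 'imagined'.
— Hannah: object of the clause headed by 'interviewed'; does not c-command the reflexive — cannot bind it (Principle A).
— Irene: possessor inside the subject DP of the matrix clause; does not c-command the reflexive — cannot bind it (Principle A).
— Irene's wife: subject of the matrix clause; c-commands the reflexive but lies outside its binding domain — cannot bind it (Principle A).
— Sofia: possessor inside the subject DP of the clause headed by 'imagined'; does not c-command the reflexive — cannot bind it (Principle A).
— Sofia's lawyer: subject of the clause headed by 'imagined'; c-commands the reflexive within its binding domain — allowed (Principle A).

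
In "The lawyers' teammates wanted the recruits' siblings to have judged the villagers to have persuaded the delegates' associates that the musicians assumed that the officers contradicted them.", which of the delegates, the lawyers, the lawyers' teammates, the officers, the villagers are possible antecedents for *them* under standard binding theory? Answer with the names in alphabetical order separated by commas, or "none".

*them* is a pronoun; Principle B requires it to be free in its binding domain — the clause headed by 'contradicted'.
— the delegates: possessor inside the object DP of the clause headed by 'persuaded'; does not c-command the pronoun — Principle B does not apply; allowed.
— the lawyers: possessor inside the subject DP of the matrix clause; does not c-command the pronoun — Principle B does not apply; allowed.
— the lawyers' teammates: subject of the matrix clause; c-commands the pronoun but lies outside its binding domain — allowed.
— the officers: subject of the clause headed by 'contradicted'; c-commands the pronoun within its binding domain — blocked (Principle B).
— the villagers: subject of the clause headed by 'persuaded'; c-commands the pronoun but lies outside its binding domain — allowed.

the delegates, the lawyers, the lawyers' teammates, the villagers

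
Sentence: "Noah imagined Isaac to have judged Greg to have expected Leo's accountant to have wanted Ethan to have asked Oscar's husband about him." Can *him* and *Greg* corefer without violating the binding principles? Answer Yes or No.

Yes

*Greg* is an R-expression; Principle C requires it to be free (not bound by any c-commanding expression).
— him: second object of the clause headed by 'asked'; the pronoun does not c-command the R-expression — coreference allowed.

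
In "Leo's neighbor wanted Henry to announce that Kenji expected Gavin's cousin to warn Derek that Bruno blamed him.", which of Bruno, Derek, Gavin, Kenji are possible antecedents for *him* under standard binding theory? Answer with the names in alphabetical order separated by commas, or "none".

*him* is a pronoun; Principle B requires it to be free in its binding domain — the clause headed by 'blamed'.
— Bruno: subject of the clause headed by 'blamed'; c-commands the pronoun within its binding domain — blocked (Principle B).
— Derek: object of the clause headed by 'warn'; c-commands the pronoun but lies outside its binding domain — allowed.
— Gavin: possessor inside the subject DP of the clause headed by 'warn'; does not c-command the pronoun — Principle B does not apply; allowed.
— Kenji: subject of the clause headed by 'expected'; c-commands the pronoun but lies outside its binding domain — allowed.

Derek, Gavin, Kenji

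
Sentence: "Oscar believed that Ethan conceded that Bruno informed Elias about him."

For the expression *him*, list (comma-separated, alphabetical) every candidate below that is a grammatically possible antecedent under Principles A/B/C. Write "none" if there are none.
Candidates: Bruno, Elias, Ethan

Ethan

*him* is a pronoun; Principle B requires it to be free in its binding domain — the clause headed by 'informed'.
— Bruno: subject of the clause headed by 'informed'; c-commands the pronoun within its binding domain — blocked (Principle B).
— Elias: object of the clause headed by 'informed'; c-commands the pronoun within its binding domain — blocked (Principle B).
— Ethan: subject of the clause headed by 'conceded'; c-commands the pronoun but lies outside its binding domain — allowed.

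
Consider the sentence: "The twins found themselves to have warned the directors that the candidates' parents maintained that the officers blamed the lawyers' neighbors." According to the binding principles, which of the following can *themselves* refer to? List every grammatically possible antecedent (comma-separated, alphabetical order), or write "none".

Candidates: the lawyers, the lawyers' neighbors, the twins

the twins

*themselves* is a reflexive; Principle A requires it to be bound within its binding domain — the matrix clause.
— the lawyers: possessor inside the object DP of the clause headed by 'blamed'; does not c-command the reflexive — cannot bind it (Principle A).
— the lawyers' neighbors: object of the clause headed by 'blamed'; does not c-command the reflexive — cannot bind it (Principle A).
— the twins: subject of the matrix clause; c-commands the reflexive within its binding domain — allowed (Principle A).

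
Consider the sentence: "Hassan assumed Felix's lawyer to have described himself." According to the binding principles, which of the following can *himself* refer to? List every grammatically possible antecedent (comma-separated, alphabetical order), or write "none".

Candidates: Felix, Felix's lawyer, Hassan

Felix's lawyer

*himself* is a reflexive; Principle A requires it to be bound within its binding domain — the clause headed by 'described'.
— Felix: possessor inside the subject DP of the clause headed by 'described'; does not c-command the reflexive — cannot bind it (Principle A).
— Felix's lawyer: subject of the clause headed by 'described'; c-commands the reflexive within its binding domain — allowed (Principle A).
— Hassan: subject of the matrix clause; c-commands the reflexive but lies outside its binding domain — cannot bind it (Principle A).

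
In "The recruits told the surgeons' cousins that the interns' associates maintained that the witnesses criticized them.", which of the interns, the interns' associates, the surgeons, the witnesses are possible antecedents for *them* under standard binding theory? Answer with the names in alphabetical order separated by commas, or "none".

the interns, the interns' associates, the surgeons

*them* is a pronoun; Principle B requires it to be free in its binding domain — the clause headed by 'criticized'.
— the interns: possessor inside the subject DP of the clause headed by 'maintained'; does not c-command the pronoun — Principle B does not apply; allowed.
— the interns' associates: subject of the clause headed by 'maintained'; c-commands the pronoun but lies outside its binding domain — allowed.
— the surgeons: possessor inside the object DP of the matrix clause; does not c-command the pronoun — Principle B does not apply; allowed.
— the witnesses: subject of the clause headed by 'criticized'; c-commands the pronoun within its binding domain — blocked (Principle B).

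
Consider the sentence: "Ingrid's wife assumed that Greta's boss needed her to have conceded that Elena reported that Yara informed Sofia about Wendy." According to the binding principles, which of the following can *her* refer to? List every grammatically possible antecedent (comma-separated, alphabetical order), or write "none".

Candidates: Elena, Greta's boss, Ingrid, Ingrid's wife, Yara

*her* is a pronoun; Principle B requires it to be free in its binding domain — the clause headed by 'needed'.
— Elena: subject of the clause headed by 'reported'; is c-commanded by the pronoun; coreference would bind this R-expression — blocked (Principle C).
— Greta's boss: subject of the clause headed by 'needed'; c-commands the pronoun within its binding domain — blocked (Principle B).
— Ingrid: possessor inside the subject DP of the matrix clause; does not c-command the pronoun — Principle B does not apply; allowed.
— Ingrid's wife: subject of the matrix clause; c-commands the pronoun but lies outside its binding domain — allowed.
— Yara: subject of the clause headed by 'informed'; is c-commanded by the pronoun; coreference would bind this R-expression — blocked (Principle C).

Ingrid, Ingrid's wife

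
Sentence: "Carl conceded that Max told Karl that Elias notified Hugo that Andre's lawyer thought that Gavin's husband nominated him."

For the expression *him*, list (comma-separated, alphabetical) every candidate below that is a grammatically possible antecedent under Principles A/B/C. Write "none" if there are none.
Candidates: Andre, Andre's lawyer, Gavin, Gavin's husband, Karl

*him* is a pronoun; Principle B requires it to be free in its binding domain — the clause headed by 'nominated'.
— Andre: possessor inside the subject DP of the clause headed by 'thought'; does not c-command the pronoun — Principle B does not apply; allowed.
— Andre's lawyer: subject of the clause headed by 'thought'; c-commands the pronoun but lies outside its binding domain — allowed.
— Gavin: possessor inside the subject DP of the clause headed by 'nominated'; does not c-command the pronoun — Principle B does not apply; allowed.
— Gavin's husband: subject of the clause headed by 'nominated'; c-commands the pronoun within its binding domain — blocked (Principle B).
— Karl: object of the clause headed by 'told'; c-commands the pronoun but lies outside its binding domain — allowed.

Andre, Andre's lawyer, Gavin, Karl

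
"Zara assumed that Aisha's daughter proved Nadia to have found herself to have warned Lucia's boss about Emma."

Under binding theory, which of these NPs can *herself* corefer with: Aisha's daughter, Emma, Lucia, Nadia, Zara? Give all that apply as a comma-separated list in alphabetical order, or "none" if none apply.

Nadia

*herself* is a reflexive; Principle A requires it to be bound within its binding domain — the clause headed by 'found'.
— Aisha's daughter: subject of the clause headed by 'proved'; c-commands the reflexive but lies outside its binding domain — cannot bind it (Principle A).
— Emma: second object of the clause headed by 'warned'; does not c-command the reflexive — cannot bind it (Principle A).
— Lucia: possessor inside the object DP of the clause headed by 'warned'; does not c-command the reflexive — cannot bind it (Principle A).
— Nadia: subject of the clause headed by 'found'; c-commands the reflexive within its binding domain — allowed (Principle A).
— Zara: subject of the matrix clause; c-commands the reflexive but lies outside its binding domain — cannot bind it (Principle A).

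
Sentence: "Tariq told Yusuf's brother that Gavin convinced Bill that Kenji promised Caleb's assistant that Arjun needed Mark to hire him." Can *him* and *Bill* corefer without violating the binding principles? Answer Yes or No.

Yes

*Bill* is an R-expression; Principle C requires it to be free (not bound by any c-commanding expression).
— him: object of the clause headed by 'hire'; the pronoun does not c-command the R-expression — coreference allowed.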